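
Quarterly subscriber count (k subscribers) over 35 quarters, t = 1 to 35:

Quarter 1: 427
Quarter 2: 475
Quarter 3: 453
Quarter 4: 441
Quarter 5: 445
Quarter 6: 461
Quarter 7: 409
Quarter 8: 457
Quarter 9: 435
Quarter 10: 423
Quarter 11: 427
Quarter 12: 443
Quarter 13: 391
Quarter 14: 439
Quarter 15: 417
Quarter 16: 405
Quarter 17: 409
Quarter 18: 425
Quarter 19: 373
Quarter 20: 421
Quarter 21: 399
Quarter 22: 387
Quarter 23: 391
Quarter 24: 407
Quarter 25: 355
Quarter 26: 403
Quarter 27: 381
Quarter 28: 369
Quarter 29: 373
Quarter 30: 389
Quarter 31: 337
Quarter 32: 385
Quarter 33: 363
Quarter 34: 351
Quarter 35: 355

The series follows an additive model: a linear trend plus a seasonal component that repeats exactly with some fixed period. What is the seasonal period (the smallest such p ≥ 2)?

6

First differences y_{t+1} − y_t: 48, -22, -12, 4, 16, -52, 48, -22, -12, 4, 16, -52, 48, -22, …
The difference pattern repeats every 6 terms and not for any smaller step, so p = 6.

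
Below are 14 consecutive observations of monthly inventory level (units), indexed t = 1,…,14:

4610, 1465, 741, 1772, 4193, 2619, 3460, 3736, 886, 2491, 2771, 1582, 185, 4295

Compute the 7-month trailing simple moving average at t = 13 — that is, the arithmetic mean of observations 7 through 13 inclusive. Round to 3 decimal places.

Sum of periods 7–13: 3460 + 3736 + 886 + 2491 + 2771 + 1582 + 185 = 15111
Divide by 7: 15111 / 7 = 2158.714

2158.714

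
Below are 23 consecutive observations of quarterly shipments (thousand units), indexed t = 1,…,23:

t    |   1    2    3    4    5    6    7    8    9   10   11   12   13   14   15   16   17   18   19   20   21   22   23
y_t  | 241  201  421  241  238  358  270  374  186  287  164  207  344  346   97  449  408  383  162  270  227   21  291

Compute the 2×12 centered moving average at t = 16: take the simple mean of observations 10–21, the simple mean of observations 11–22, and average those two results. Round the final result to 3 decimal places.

267.583

Sum over 10–21: 287 + 164 + 207 + 344 + 346 + 97 + 449 + 408 + 383 + 162 + 270 + 227 = 3344
Sum over 11–22: 164 + 207 + 344 + 346 + 97 + 449 + 408 + 383 + 162 + 270 + 227 + 21 = 3078
CMA at t=16 = (3344 + 3078) / (2·12) = 6422 / 24 = 267.583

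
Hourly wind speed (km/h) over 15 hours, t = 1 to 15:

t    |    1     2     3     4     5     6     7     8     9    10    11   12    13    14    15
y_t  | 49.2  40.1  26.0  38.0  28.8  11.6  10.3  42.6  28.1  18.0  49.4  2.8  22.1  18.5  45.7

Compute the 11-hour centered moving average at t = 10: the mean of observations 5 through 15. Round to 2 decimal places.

Sum of periods 5–15: 28.8 + 11.6 + 10.3 + 42.6 + 28.1 + 18.0 + 49.4 + 2.8 + 22.1 + 18.5 + 45.7 = 277.9
Divide by 11: 277.9 / 11 = 25.26

25.26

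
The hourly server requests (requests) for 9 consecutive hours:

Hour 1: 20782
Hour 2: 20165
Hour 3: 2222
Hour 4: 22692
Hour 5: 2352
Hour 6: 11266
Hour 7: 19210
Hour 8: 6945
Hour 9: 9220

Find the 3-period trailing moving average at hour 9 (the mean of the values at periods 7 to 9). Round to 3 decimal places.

11791.667

Sum of periods 7–9: 19210 + 6945 + 9220 = 35375
Divide by 3: 35375 / 3 = 11791.667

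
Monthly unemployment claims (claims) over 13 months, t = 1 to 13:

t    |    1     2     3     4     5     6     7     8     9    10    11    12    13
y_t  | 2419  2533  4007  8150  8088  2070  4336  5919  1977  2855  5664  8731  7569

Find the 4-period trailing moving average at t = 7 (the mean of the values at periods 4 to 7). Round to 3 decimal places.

5661.000

Sum of periods 4–7: 8150 + 8088 + 2070 + 4336 = 22644
Divide by 4: 22644 / 4 = 5661.000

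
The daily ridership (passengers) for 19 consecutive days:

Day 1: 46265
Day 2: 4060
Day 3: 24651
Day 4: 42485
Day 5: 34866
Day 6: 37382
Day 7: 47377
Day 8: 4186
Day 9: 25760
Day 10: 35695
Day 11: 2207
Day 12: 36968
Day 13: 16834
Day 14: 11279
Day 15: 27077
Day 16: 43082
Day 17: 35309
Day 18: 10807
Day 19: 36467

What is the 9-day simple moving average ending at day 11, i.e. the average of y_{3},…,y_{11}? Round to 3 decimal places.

28289.889

Sum of periods 3–11: 24651 + 42485 + 34866 + 37382 + 47377 + 4186 + 25760 + 35695 + 2207 = 254609
Divide by 9: 254609 / 9 = 28289.889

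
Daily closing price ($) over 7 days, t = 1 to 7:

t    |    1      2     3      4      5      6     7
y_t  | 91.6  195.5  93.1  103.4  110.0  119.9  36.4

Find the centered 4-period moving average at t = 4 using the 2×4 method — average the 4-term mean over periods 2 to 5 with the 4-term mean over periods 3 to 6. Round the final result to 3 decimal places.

116.050

Sum over 2–5: 195.5 + 93.1 + 103.4 + 110.0 = 502.0
Sum over 3–6: 93.1 + 103.4 + 110.0 + 119.9 = 426.4
CMA at t=4 = (502.0 + 426.4) / (2·4) = 928.4 / 8 = 116.050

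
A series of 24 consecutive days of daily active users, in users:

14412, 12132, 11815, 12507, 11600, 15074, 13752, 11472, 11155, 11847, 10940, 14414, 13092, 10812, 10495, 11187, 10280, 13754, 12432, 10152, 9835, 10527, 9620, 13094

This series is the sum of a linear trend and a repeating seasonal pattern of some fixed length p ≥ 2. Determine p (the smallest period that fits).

6

First differences y_{t+1} − y_t: -2280, -317, 692, -907, 3474, -1322, -2280, -317, 692, -907, 3474, -1322, -2280, -317, …
The difference pattern repeats every 6 terms and not for any smaller step, so p = 6.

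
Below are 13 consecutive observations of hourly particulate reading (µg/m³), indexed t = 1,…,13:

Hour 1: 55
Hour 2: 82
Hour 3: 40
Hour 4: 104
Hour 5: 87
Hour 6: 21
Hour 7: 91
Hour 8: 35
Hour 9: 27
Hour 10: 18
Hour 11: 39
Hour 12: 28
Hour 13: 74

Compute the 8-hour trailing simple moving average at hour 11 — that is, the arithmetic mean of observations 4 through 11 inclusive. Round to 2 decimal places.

52.75

Sum of periods 4–11: 104 + 87 + 21 + 91 + 35 + 27 + 18 + 39 = 422
Divide by 8: 422 / 8 = 52.75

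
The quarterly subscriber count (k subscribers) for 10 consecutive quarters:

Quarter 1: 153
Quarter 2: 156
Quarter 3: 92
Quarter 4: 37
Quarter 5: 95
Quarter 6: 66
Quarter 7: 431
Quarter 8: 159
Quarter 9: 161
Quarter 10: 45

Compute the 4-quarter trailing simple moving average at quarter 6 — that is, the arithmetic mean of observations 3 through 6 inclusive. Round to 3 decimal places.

72.500

Sum of periods 3–6: 92 + 37 + 95 + 66 = 290
Divide by 4: 290 / 4 = 72.500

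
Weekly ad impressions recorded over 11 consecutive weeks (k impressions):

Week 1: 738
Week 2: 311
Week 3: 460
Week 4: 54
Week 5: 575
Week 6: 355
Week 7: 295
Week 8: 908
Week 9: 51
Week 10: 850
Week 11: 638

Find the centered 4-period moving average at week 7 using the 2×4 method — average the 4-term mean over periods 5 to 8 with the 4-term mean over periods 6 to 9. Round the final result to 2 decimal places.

Sum over 5–8: 575 + 355 + 295 + 908 = 2133
Sum over 6–9: 355 + 295 + 908 + 51 = 1609
CMA at t=7 = (2133 + 1609) / (2·4) = 3742 / 8 = 467.75

467.75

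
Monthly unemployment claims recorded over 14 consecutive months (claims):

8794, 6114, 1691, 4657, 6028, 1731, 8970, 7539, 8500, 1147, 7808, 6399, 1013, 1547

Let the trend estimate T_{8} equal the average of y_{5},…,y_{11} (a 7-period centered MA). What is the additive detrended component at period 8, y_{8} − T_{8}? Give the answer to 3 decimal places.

Trend T_8 = (6028 + 1731 + 8970 + 7539 + 8500 + 1147 + 7808) / 7 = 41723/7 = 5960.42857
Detrended value: 7539 − 5960.42857 = 1578.571

1578.571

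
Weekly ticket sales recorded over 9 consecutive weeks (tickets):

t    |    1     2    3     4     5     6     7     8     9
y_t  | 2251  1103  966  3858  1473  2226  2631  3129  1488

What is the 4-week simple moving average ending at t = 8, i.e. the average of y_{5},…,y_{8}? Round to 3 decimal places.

2364.750

Sum of periods 5–8: 1473 + 2226 + 2631 + 3129 = 9459
Divide by 4: 9459 / 4 = 2364.750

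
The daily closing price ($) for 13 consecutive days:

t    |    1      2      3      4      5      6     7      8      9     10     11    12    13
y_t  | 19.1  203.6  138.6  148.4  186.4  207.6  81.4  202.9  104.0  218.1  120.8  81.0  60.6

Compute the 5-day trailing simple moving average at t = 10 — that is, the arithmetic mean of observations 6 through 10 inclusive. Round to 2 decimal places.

162.80

Sum of periods 6–10: 207.6 + 81.4 + 202.9 + 104.0 + 218.1 = 814.0
Divide by 5: 814.0 / 5 = 162.80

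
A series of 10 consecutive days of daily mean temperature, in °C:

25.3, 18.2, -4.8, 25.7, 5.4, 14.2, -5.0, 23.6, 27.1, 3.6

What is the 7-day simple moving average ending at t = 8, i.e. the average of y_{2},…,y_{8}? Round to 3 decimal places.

Sum of periods 2–8: 18.2 + (-4.8) + 25.7 + 5.4 + 14.2 + (-5.0) + 23.6 = 77.3
Divide by 7: 77.3 / 7 = 11.043

11.043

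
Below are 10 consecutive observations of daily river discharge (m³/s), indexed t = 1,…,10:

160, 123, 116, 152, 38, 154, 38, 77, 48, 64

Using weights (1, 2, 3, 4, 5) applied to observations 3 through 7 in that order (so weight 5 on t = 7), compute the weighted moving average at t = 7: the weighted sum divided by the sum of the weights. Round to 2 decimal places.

89.33

Weighted sum: 1·116 + 2·152 + 3·38 + 4·154 + 5·38 = 116 + 304 + 114 + 616 + 190 = 1340
Weight total: 1 + 2 + 3 + 4 + 5 = 15
WMA = 1340 / 15 = 89.33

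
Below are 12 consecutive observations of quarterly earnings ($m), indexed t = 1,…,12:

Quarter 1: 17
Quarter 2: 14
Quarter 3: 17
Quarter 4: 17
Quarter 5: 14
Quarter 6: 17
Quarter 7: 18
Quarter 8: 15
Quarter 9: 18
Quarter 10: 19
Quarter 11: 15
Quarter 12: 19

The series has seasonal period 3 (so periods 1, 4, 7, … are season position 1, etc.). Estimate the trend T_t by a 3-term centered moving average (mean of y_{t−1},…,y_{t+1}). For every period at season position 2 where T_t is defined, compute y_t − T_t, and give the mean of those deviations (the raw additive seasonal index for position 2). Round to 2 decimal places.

-2.17

Season position 2 occurs at t = 2, 5, 8, 11 (where T_t is defined).
t=2: T_2 = 16.0000; y_2 − T_2 = 14 − 16.0000 = -2.0000
t=5: T_5 = 16.0000; y_5 − T_5 = 14 − 16.0000 = -2.0000
t=8: T_8 = 17.0000; y_8 − T_8 = 15 − 17.0000 = -2.0000
t=11: T_11 = 17.6667; y_11 − T_11 = 15 − 17.6667 = -2.6667
Mean deviation: (-2.0000 + -2.0000 + -2.0000 + -2.6667) / 4 = -2.17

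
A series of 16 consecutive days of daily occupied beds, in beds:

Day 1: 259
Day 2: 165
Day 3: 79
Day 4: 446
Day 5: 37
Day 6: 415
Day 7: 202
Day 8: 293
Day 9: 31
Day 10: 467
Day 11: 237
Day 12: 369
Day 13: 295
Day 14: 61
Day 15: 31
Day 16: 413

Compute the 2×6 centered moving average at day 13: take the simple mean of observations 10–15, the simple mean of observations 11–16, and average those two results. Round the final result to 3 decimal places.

238.833

Sum over 10–15: 467 + 237 + 369 + 295 + 61 + 31 = 1460
Sum over 11–16: 237 + 369 + 295 + 61 + 31 + 413 = 1406
CMA at t=13 = (1460 + 1406) / (2·6) = 2866 / 12 = 238.833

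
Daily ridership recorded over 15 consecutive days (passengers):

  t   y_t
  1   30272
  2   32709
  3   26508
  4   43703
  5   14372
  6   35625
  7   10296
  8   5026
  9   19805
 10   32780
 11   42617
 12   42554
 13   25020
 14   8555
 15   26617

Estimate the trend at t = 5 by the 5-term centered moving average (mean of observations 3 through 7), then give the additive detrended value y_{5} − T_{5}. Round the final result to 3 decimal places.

-11728.800

Trend T_5 = (26508 + 43703 + 14372 + 35625 + 10296) / 5 = 130504/5 = 26100.80000
Detrended value: 14372 − 26100.80000 = -11728.800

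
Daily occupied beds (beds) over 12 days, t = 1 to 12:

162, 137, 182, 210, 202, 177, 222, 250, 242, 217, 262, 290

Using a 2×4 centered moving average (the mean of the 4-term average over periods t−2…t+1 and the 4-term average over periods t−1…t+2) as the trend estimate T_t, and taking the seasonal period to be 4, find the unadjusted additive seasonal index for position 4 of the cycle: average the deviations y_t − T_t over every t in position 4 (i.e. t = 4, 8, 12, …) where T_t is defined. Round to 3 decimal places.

Season position 4 occurs at t = 4, 8 (where T_t is defined).
t=4: T_4 = 187.75000; y_4 − T_4 = 210 − 187.75000 = 22.25000
t=8: T_8 = 227.75000; y_8 − T_8 = 250 − 227.75000 = 22.25000
Mean deviation: (22.25000 + 22.25000) / 2 = 22.250

22.250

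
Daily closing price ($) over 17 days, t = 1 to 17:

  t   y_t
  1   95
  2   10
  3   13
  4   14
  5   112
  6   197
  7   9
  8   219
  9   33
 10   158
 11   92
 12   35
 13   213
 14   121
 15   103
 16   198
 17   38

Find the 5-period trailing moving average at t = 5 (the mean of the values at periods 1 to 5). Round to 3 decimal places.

48.800

Sum of periods 1–5: 95 + 10 + 13 + 14 + 112 = 244
Divide by 5: 244 / 5 = 48.800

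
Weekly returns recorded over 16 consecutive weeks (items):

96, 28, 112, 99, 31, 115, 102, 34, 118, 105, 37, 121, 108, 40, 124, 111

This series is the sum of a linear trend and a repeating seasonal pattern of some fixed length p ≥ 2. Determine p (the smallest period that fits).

3

First differences y_{t+1} − y_t: -68, 84, -13, -68, 84, -13, -68, 84, …
The difference pattern repeats every 3 terms and not for any smaller step, so p = 3.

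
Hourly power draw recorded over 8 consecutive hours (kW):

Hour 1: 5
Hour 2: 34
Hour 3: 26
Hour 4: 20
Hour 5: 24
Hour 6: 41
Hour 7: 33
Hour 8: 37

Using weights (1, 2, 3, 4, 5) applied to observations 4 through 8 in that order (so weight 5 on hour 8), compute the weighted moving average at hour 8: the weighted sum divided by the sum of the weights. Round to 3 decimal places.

33.867

Weighted sum: 1·20 + 2·24 + 3·41 + 4·33 + 5·37 = 20 + 48 + 123 + 132 + 185 = 508
Weight total: 1 + 2 + 3 + 4 + 5 = 15
WMA = 508 / 15 = 33.867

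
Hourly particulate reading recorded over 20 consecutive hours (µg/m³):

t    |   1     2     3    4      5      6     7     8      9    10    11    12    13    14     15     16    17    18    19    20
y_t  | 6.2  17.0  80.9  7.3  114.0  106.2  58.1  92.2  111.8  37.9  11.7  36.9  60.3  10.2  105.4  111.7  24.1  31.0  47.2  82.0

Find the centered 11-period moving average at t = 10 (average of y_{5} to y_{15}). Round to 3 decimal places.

67.700

Sum of periods 5–15: 114.0 + 106.2 + 58.1 + 92.2 + 111.8 + 37.9 + 11.7 + 36.9 + 60.3 + 10.2 + 105.4 = 744.7
Divide by 11: 744.7 / 11 = 67.700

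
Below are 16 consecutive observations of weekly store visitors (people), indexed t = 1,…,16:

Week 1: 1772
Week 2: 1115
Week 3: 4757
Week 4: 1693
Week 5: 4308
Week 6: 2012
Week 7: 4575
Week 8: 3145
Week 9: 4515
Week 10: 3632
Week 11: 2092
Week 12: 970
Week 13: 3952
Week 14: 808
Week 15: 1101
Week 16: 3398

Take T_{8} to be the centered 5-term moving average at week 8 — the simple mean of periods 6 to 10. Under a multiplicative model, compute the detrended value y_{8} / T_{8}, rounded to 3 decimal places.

0.880

Trend T_8 = (2012 + 4575 + 3145 + 4515 + 3632) / 5 = 17879/5 = 3575.80000
Ratio to trend: 3145 / 3575.80000 = 0.880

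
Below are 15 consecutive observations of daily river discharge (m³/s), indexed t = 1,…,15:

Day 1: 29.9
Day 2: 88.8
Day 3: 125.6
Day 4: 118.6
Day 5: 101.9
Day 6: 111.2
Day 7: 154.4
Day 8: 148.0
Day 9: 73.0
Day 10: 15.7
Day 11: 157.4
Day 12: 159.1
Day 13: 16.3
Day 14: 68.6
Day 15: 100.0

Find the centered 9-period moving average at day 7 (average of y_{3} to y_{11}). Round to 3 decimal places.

111.756

Sum of periods 3–11: 125.6 + 118.6 + 101.9 + 111.2 + 154.4 + 148.0 + 73.0 + 15.7 + 157.4 = 1005.8
Divide by 9: 1005.8 / 9 = 111.756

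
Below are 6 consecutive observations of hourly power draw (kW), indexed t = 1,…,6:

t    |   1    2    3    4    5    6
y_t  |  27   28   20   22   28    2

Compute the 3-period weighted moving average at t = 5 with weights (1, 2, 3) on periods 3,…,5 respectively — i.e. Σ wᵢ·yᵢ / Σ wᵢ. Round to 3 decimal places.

Weighted sum: 1·20 + 2·22 + 3·28 = 20 + 44 + 84 = 148
Weight total: 1 + 2 + 3 = 6
WMA = 148 / 6 = 24.667

24.667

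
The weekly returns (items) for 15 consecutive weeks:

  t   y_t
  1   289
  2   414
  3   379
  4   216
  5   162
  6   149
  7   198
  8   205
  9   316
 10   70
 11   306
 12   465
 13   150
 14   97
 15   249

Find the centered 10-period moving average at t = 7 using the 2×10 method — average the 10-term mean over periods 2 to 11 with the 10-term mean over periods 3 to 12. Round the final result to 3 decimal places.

244.050

Sum over 2–11: 414 + 379 + 216 + 162 + 149 + 198 + 205 + 316 + 70 + 306 = 2415
Sum over 3–12: 379 + 216 + 162 + 149 + 198 + 205 + 316 + 70 + 306 + 465 = 2466
CMA at t=7 = (2415 + 2466) / (2·10) = 4881 / 20 = 244.050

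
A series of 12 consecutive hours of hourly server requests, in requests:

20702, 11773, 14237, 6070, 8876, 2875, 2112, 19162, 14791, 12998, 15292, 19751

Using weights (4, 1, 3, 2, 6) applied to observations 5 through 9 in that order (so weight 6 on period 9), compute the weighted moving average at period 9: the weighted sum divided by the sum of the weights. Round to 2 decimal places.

10736.56

Weighted sum: 4·8876 + 1·2875 + 3·2112 + 2·19162 + 6·14791 = 35504 + 2875 + 6336 + 38324 + 88746 = 171785
Weight total: 4 + 1 + 3 + 2 + 6 = 16
WMA = 171785 / 16 = 10736.56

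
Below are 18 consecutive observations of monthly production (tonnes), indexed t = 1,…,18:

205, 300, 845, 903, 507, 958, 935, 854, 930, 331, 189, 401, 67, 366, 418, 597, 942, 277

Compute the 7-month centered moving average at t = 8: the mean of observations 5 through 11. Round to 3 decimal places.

Sum of periods 5–11: 507 + 958 + 935 + 854 + 930 + 331 + 189 = 4704
Divide by 7: 4704 / 7 = 672.000

672.000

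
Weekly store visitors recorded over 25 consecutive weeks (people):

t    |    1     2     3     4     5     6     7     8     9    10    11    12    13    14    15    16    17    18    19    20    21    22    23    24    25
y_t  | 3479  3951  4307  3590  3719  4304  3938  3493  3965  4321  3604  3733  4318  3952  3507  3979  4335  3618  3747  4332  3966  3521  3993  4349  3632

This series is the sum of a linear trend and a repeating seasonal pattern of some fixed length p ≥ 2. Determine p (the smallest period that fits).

7

First differences y_{t+1} − y_t: 472, 356, -717, 129, 585, -366, -445, 472, 356, -717, 129, 585, -366, -445, 472, 356, …
The difference pattern repeats every 7 terms and not for any smaller step, so p = 7.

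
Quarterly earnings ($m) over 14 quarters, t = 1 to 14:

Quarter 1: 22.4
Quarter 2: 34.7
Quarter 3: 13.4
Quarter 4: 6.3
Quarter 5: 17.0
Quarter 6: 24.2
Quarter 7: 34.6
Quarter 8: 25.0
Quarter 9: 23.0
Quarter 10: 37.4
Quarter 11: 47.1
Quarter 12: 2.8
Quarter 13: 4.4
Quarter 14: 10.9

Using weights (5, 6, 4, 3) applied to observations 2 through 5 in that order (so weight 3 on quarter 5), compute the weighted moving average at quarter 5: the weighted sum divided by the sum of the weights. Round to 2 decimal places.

Weighted sum: 5·34.7 + 6·13.4 + 4·6.3 + 3·17.0 = 173.5 + 80.4 + 25.2 + 51.0 = 330.1
Weight total: 5 + 6 + 4 + 3 = 18
WMA = 330.1 / 18 = 18.34

18.34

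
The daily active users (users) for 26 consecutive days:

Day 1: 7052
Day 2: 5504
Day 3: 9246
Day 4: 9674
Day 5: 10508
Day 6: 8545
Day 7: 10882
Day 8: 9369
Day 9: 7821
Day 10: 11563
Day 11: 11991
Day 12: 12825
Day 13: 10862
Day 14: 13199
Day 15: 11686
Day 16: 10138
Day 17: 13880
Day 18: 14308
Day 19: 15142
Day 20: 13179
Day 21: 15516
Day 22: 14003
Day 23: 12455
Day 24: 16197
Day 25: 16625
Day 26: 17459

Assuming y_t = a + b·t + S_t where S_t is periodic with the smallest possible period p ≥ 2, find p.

7

First differences y_{t+1} − y_t: -1548, 3742, 428, 834, -1963, 2337, -1513, -1548, 3742, 428, 834, -1963, 2337, -1513, -1548, 3742, …
The difference pattern repeats every 7 terms and not for any smaller step, so p = 7.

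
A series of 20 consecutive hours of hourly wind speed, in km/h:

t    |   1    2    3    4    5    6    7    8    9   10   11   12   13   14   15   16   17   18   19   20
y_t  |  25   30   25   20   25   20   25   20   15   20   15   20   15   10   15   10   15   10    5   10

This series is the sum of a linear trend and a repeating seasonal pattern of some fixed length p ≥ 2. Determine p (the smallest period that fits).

5

First differences y_{t+1} − y_t: 5, -5, -5, 5, -5, 5, -5, -5, 5, -5, 5, -5, …
The difference pattern repeats every 5 terms and not for any smaller step, so p = 5.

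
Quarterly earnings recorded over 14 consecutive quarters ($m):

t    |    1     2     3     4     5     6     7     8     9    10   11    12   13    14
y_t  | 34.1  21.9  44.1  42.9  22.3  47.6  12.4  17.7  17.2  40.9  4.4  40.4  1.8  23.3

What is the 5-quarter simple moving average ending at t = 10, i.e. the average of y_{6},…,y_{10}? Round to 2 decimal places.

27.16

Sum of periods 6–10: 47.6 + 12.4 + 17.7 + 17.2 + 40.9 = 135.8
Divide by 5: 135.8 / 5 = 27.16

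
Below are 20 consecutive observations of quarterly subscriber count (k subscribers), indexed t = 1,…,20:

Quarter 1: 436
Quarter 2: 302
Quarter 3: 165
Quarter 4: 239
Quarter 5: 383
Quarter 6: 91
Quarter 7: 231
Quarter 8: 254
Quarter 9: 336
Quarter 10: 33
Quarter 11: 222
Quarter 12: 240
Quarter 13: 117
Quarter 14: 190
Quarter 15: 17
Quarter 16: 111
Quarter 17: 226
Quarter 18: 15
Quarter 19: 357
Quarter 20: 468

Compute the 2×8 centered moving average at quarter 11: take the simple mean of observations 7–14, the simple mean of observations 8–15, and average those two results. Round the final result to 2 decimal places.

189.50

Sum over 7–14: 231 + 254 + 336 + 33 + 222 + 240 + 117 + 190 = 1623
Sum over 8–15: 254 + 336 + 33 + 222 + 240 + 117 + 190 + 17 = 1409
CMA at t=11 = (1623 + 1409) / (2·8) = 3032 / 16 = 189.50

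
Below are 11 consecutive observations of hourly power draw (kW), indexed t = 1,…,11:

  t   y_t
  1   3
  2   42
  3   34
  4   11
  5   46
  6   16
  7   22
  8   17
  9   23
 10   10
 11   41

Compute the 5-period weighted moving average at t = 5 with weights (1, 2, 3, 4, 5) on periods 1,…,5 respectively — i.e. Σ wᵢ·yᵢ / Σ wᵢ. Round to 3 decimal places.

Weighted sum: 1·3 + 2·42 + 3·34 + 4·11 + 5·46 = 3 + 84 + 102 + 44 + 230 = 463
Weight total: 1 + 2 + 3 + 4 + 5 = 15
WMA = 463 / 15 = 30.867

30.867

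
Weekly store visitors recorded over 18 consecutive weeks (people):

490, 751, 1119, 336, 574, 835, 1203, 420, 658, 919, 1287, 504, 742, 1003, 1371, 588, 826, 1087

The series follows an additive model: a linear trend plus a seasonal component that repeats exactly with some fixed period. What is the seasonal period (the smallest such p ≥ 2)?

4

First differences y_{t+1} − y_t: 261, 368, -783, 238, 261, 368, -783, 238, 261, 368, …
The difference pattern repeats every 4 terms and not for any smaller step, so p = 4.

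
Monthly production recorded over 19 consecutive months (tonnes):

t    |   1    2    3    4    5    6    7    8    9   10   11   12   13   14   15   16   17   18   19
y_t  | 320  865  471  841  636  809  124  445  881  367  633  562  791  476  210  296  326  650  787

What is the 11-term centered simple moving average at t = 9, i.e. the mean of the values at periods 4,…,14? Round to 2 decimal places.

596.82

Sum of periods 4–14: 841 + 636 + 809 + 124 + 445 + 881 + 367 + 633 + 562 + 791 + 476 = 6565
Divide by 11: 6565 / 11 = 596.82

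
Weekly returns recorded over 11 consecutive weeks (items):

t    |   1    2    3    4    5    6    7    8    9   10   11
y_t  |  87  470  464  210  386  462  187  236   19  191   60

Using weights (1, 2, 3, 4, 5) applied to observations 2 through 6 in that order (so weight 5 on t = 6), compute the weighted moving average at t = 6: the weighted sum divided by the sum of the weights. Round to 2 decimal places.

392.13

Weighted sum: 1·470 + 2·464 + 3·210 + 4·386 + 5·462 = 470 + 928 + 630 + 1544 + 2310 = 5882
Weight total: 1 + 2 + 3 + 4 + 5 = 15
WMA = 5882 / 15 = 392.13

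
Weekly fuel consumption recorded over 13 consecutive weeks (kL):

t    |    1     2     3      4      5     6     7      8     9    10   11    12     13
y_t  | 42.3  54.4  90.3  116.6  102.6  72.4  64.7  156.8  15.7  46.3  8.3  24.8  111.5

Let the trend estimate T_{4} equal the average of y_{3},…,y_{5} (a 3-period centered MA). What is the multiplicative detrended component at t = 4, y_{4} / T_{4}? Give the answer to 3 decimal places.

1.130

Trend T_4 = (90.3 + 116.6 + 102.6) / 3 = 309.5/3 = 103.16667
Ratio to trend: 116.6 / 103.16667 = 1.130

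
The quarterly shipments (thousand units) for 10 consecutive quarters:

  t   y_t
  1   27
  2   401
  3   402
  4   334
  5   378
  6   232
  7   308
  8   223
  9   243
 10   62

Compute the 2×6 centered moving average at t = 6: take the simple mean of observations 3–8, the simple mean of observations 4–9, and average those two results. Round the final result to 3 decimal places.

Sum over 3–8: 402 + 334 + 378 + 232 + 308 + 223 = 1877
Sum over 4–9: 334 + 378 + 232 + 308 + 223 + 243 = 1718
CMA at t=6 = (1877 + 1718) / (2·6) = 3595 / 12 = 299.583

299.583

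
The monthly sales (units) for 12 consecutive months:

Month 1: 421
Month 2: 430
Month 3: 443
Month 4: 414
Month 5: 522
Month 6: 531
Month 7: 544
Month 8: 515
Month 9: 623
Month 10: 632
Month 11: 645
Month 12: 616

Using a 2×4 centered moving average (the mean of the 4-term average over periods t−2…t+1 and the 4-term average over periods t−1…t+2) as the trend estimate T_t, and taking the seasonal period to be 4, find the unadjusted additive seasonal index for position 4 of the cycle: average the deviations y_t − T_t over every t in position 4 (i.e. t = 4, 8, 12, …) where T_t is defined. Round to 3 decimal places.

Season position 4 occurs at t = 4, 8 (where T_t is defined).
t=4: T_4 = 464.87500; y_4 − T_4 = 414 − 464.87500 = -50.87500
t=8: T_8 = 565.87500; y_8 − T_8 = 515 − 565.87500 = -50.87500
Mean deviation: (-50.87500 + -50.87500) / 2 = -50.875

-50.875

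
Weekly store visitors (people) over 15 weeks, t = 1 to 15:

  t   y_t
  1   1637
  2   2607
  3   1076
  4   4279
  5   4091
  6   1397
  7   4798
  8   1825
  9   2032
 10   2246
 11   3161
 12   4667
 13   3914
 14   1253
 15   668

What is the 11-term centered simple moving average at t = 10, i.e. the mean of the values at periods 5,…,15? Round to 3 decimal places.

Sum of periods 5–15: 4091 + 1397 + 4798 + 1825 + 2032 + 2246 + 3161 + 4667 + 3914 + 1253 + 668 = 30052
Divide by 11: 30052 / 11 = 2732.000

2732.000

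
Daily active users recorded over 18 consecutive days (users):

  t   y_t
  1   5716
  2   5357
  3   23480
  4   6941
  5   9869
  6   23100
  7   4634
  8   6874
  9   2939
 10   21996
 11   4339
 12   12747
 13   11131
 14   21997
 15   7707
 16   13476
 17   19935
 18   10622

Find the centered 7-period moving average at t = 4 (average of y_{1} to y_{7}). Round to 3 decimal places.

Sum of periods 1–7: 5716 + 5357 + 23480 + 6941 + 9869 + 23100 + 4634 = 79097
Divide by 7: 79097 / 7 = 11299.571

11299.571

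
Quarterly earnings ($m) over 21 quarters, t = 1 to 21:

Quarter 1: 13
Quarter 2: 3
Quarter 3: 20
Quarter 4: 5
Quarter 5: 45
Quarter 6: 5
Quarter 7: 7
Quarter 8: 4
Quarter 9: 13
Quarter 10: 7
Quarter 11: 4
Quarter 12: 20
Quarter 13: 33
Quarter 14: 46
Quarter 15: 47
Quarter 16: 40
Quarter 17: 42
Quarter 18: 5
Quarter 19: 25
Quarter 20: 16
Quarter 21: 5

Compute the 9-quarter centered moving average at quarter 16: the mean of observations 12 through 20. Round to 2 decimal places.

30.44

Sum of periods 12–20: 20 + 33 + 46 + 47 + 40 + 42 + 5 + 25 + 16 = 274
Divide by 9: 274 / 9 = 30.44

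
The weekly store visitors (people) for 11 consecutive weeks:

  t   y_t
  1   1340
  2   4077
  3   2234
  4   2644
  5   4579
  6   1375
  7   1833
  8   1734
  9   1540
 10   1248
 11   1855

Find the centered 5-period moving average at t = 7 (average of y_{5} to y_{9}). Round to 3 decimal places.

2212.200

Sum of periods 5–9: 4579 + 1375 + 1833 + 1734 + 1540 = 11061
Divide by 5: 11061 / 5 = 2212.200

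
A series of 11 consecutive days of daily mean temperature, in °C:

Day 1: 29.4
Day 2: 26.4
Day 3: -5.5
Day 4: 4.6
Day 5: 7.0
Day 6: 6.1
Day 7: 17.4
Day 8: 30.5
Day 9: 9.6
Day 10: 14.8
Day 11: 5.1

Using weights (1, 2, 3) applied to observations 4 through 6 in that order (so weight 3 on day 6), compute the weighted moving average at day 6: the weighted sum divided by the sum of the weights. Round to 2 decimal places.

6.15

Weighted sum: 1·4.6 + 2·7.0 + 3·6.1 = 4.6 + 14.0 + 18.3 = 36.9
Weight total: 1 + 2 + 3 = 6
WMA = 36.9 / 6 = 6.15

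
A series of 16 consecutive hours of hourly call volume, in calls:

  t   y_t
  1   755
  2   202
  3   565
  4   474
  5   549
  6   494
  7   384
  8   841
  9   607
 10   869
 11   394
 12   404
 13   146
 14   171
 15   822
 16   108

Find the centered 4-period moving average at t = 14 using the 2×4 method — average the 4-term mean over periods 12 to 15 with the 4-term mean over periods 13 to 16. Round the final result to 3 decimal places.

Sum over 12–15: 404 + 146 + 171 + 822 = 1543
Sum over 13–16: 146 + 171 + 822 + 108 = 1247
CMA at t=14 = (1543 + 1247) / (2·4) = 2790 / 8 = 348.750

348.750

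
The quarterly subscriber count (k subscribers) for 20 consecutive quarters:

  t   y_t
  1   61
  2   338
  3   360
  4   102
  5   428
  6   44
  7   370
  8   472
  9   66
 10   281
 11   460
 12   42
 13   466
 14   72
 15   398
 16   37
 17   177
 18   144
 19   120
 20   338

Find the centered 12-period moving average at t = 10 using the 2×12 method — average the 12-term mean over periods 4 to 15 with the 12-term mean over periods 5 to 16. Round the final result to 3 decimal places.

264.042

Sum over 4–15: 102 + 428 + 44 + 370 + 472 + 66 + 281 + 460 + 42 + 466 + 72 + 398 = 3201
Sum over 5–16: 428 + 44 + 370 + 472 + 66 + 281 + 460 + 42 + 466 + 72 + 398 + 37 = 3136
CMA at t=10 = (3201 + 3136) / (2·12) = 6337 / 24 = 264.042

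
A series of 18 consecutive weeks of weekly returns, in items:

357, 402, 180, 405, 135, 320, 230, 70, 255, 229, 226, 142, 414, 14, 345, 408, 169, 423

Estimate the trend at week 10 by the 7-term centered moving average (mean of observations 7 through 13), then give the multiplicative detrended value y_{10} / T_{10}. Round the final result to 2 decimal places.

1.02

Trend T_10 = (230 + 70 + 255 + 229 + 226 + 142 + 414) / 7 = 1566/7 = 223.7143
Ratio to trend: 229 / 223.7143 = 1.02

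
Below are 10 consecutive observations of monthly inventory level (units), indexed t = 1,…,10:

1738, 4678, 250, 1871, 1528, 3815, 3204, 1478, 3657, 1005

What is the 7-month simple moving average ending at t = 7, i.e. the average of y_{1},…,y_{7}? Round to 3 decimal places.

2440.571

Sum of periods 1–7: 1738 + 4678 + 250 + 1871 + 1528 + 3815 + 3204 = 17084
Divide by 7: 17084 / 7 = 2440.571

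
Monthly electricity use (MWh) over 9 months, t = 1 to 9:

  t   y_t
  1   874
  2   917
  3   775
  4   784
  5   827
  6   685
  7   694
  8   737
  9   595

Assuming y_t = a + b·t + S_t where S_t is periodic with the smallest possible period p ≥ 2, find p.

First differences y_{t+1} − y_t: 43, -142, 9, 43, -142, 9, 43, -142, …
The difference pattern repeats every 3 terms and not for any smaller step, so p = 3.

3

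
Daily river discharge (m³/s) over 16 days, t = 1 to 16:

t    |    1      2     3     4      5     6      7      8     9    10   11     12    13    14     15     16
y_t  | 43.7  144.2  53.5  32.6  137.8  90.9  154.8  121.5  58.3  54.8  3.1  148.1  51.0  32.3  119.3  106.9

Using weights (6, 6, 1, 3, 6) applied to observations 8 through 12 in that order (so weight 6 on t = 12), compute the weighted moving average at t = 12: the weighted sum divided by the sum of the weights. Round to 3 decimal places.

92.341

Weighted sum: 6·121.5 + 6·58.3 + 1·54.8 + 3·3.1 + 6·148.1 = 729.0 + 349.8 + 54.8 + 9.3 + 888.6 = 2031.5
Weight total: 6 + 6 + 1 + 3 + 6 = 22
WMA = 2031.5 / 22 = 92.341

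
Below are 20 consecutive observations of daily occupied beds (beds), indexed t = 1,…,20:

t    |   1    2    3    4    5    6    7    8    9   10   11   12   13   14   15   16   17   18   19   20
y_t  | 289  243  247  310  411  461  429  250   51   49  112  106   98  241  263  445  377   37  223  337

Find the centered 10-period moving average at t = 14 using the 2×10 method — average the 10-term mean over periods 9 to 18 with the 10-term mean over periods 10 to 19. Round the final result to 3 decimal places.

186.500

Sum over 9–18: 51 + 49 + 112 + 106 + 98 + 241 + 263 + 445 + 377 + 37 = 1779
Sum over 10–19: 49 + 112 + 106 + 98 + 241 + 263 + 445 + 377 + 37 + 223 = 1951
CMA at t=14 = (1779 + 1951) / (2·10) = 3730 / 20 = 186.500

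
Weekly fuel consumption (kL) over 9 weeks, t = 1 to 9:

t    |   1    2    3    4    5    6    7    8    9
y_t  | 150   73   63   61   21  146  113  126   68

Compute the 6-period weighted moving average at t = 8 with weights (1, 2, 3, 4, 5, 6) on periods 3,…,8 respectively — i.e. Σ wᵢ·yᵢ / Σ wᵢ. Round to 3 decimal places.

102.524

Weighted sum: 1·63 + 2·61 + 3·21 + 4·146 + 5·113 + 6·126 = 63 + 122 + 63 + 584 + 565 + 756 = 2153
Weight total: 1 + 2 + 3 + 4 + 5 + 6 = 21
WMA = 2153 / 21 = 102.524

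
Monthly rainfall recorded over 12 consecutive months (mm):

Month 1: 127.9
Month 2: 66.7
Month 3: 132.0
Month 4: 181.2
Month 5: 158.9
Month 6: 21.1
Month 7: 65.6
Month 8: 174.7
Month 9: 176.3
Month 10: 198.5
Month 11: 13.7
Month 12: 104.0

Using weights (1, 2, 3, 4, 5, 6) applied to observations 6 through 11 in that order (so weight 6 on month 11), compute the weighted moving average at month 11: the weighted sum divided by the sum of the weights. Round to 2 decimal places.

Weighted sum: 1·21.1 + 2·65.6 + 3·174.7 + 4·176.3 + 5·198.5 + 6·13.7 = 21.1 + 131.2 + 524.1 + 705.2 + 992.5 + 82.2 = 2456.3
Weight total: 1 + 2 + 3 + 4 + 5 + 6 = 21
WMA = 2456.3 / 21 = 116.97

116.97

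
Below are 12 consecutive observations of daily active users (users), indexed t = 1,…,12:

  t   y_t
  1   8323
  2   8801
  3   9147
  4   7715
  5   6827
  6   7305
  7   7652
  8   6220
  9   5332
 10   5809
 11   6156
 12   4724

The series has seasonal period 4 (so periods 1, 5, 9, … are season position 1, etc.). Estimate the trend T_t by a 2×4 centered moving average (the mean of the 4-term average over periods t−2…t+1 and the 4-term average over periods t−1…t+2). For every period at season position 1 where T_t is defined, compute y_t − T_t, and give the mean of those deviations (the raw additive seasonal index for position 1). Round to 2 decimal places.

Season position 1 occurs at t = 5, 9 (where T_t is defined).
t=5: T_5 = 7561.6250; y_5 − T_5 = 6827 − 7561.6250 = -734.6250
t=9: T_9 = 6066.2500; y_9 − T_9 = 5332 − 6066.2500 = -734.2500
Mean deviation: (-734.6250 + -734.2500) / 2 = -734.44

-734.44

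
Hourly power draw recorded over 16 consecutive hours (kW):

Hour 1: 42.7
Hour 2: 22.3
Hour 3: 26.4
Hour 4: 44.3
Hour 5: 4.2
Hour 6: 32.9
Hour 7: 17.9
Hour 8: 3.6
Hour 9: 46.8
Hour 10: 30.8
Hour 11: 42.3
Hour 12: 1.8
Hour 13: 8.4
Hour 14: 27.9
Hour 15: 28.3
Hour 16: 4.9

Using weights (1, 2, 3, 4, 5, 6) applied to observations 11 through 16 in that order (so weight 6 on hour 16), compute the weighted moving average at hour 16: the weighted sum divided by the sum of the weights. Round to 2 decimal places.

16.84

Weighted sum: 1·42.3 + 2·1.8 + 3·8.4 + 4·27.9 + 5·28.3 + 6·4.9 = 42.3 + 3.6 + 25.2 + 111.6 + 141.5 + 29.4 = 353.6
Weight total: 1 + 2 + 3 + 4 + 5 + 6 = 21
WMA = 353.6 / 21 = 16.84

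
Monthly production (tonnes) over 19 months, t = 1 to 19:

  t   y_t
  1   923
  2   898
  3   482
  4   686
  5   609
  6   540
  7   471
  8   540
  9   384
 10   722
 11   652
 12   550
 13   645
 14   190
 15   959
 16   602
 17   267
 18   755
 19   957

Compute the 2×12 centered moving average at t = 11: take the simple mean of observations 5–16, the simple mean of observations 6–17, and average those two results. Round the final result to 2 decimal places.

Sum over 5–16: 609 + 540 + 471 + 540 + 384 + 722 + 652 + 550 + 645 + 190 + 959 + 602 = 6864
Sum over 6–17: 540 + 471 + 540 + 384 + 722 + 652 + 550 + 645 + 190 + 959 + 602 + 267 = 6522
CMA at t=11 = (6864 + 6522) / (2·12) = 13386 / 24 = 557.75

557.75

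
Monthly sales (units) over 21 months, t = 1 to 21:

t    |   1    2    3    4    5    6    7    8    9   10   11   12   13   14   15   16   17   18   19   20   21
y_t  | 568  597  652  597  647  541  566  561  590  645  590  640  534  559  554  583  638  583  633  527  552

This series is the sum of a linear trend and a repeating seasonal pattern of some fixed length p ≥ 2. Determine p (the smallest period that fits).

7

First differences y_{t+1} − y_t: 29, 55, -55, 50, -106, 25, -5, 29, 55, -55, 50, -106, 25, -5, 29, 55, …
The difference pattern repeats every 7 terms and not for any smaller step, so p = 7.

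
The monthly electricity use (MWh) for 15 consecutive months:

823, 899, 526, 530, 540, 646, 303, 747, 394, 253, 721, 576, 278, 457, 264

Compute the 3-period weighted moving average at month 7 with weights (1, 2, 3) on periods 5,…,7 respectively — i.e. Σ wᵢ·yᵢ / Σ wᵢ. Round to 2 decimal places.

Weighted sum: 1·540 + 2·646 + 3·303 = 540 + 1292 + 909 = 2741
Weight total: 1 + 2 + 3 = 6
WMA = 2741 / 6 = 456.83

456.83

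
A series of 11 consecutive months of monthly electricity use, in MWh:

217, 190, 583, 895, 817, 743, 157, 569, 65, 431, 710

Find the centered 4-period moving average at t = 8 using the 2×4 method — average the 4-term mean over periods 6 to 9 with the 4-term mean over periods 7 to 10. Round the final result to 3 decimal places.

344.500

Sum over 6–9: 743 + 157 + 569 + 65 = 1534
Sum over 7–10: 157 + 569 + 65 + 431 = 1222
CMA at t=8 = (1534 + 1222) / (2·4) = 2756 / 8 = 344.500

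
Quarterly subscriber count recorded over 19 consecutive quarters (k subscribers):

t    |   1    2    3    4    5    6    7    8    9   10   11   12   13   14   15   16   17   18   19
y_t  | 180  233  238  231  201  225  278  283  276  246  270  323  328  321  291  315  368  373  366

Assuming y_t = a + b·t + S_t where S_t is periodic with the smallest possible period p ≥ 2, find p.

5

First differences y_{t+1} − y_t: 53, 5, -7, -30, 24, 53, 5, -7, -30, 24, 53, 5, …
The difference pattern repeats every 5 terms and not for any smaller step, so p = 5.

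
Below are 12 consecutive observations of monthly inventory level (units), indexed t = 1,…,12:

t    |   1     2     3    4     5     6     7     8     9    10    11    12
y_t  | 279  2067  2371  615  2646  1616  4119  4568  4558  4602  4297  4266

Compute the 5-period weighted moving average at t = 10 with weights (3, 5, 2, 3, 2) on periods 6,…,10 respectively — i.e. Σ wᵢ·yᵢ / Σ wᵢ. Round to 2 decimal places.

Weighted sum: 3·1616 + 5·4119 + 2·4568 + 3·4558 + 2·4602 = 4848 + 20595 + 9136 + 13674 + 9204 = 57457
Weight total: 3 + 5 + 2 + 3 + 2 = 15
WMA = 57457 / 15 = 3830.47

3830.47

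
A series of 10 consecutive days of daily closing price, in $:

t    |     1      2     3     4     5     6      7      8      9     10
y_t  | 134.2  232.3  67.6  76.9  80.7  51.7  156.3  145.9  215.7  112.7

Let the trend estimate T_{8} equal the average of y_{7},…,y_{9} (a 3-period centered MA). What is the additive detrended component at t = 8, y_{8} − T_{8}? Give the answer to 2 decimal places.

-26.73

Trend T_8 = (156.3 + 145.9 + 215.7) / 3 = 517.9/3 = 172.6333
Detrended value: 145.9 − 172.6333 = -26.73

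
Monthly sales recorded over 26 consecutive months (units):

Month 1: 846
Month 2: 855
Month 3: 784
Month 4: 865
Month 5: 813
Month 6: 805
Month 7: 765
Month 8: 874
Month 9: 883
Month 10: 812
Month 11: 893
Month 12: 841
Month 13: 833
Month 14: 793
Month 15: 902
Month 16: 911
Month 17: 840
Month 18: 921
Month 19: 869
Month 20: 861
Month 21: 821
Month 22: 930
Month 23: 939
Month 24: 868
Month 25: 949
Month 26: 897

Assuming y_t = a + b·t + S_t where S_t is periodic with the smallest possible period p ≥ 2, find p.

First differences y_{t+1} − y_t: 9, -71, 81, -52, -8, -40, 109, 9, -71, 81, -52, -8, -40, 109, 9, -71, …
The difference pattern repeats every 7 terms and not for any smaller step, so p = 7.

7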